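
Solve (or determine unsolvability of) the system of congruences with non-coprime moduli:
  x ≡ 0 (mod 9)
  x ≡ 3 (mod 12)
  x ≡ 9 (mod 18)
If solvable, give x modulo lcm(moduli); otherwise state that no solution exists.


Moduli 9, 12, 18 are not pairwise coprime, so CRT works modulo lcm(m_i) when all pairwise compatibility conditions hold.
Pairwise compatibility: gcd(m_i, m_j) must divide a_i - a_j for every pair.
Merge one congruence at a time:
  Start: x ≡ 0 (mod 9).
  Combine with x ≡ 3 (mod 12): gcd(9, 12) = 3; 3 - 0 = 3, which IS divisible by 3, so compatible.
    Write x = 0 + 9·t and substitute into x ≡ 3 (mod 12): 9·t ≡ 3 − 0 = 3 (mod 12).
    Divide the congruence (and modulus) by g = 3: 3·t ≡ 1 (mod 4).
    The inverse of 3 mod 4 is 3 (since 3·3 = 9 = 2·4 + 1), so t ≡ 3·1 = 3 ≡ 3 (mod 4).
    Then x = 0 + 9·3 = 27, valid modulo lcm(9, 12) = 36: x ≡ 27 (mod 36).
  Combine with x ≡ 9 (mod 18): gcd(36, 18) = 18; 9 - 27 = -18, which IS divisible by 18, so compatible.
    Write x = 27 + 36·t and substitute into x ≡ 9 (mod 18): 36·t ≡ 9 − 27 = -18 (mod 18).
    Divide the congruence (and modulus) by g = 18: 2·t ≡ -1 (mod 1).
    Modulo 1 every t works; take t = 0.
    Then x = 27 + 36·0 = 27, valid modulo lcm(36, 18) = 36: x ≡ 27 (mod 36).
Verify: 27 mod 9 = 0, 27 mod 12 = 3, 27 mod 18 = 9.

x ≡ 27 (mod 36).


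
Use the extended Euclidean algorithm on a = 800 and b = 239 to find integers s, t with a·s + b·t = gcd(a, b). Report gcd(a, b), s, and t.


Euclidean algorithm on (800, 239) — divide until remainder is 0:
  800 = 3 · 239 + 83
  239 = 2 · 83 + 73
  83 = 1 · 73 + 10
  73 = 7 · 10 + 3
  10 = 3 · 3 + 1
  3 = 3 · 1 + 0
gcd(800, 239) = 1.
Track Bezout coefficients alongside the remainders: start with r₀ = 800 = a·1 + b·0 (s = 1, t = 0) and r₁ = 239 = a·0 + b·1 (s = 0, t = 1); each new remainder r_{k+1} = r_{k-1} − q_k·r_k inherits s_{k+1} = s_{k-1} − q_k·s_k, t_{k+1} = t_{k-1} − q_k·t_k, so r_k = a·s_k + b·t_k at every step:
  q = 3: r = 83, s = 1 − 3·0 = 1, t = 0 − 3·1 = -3  (check: 800·1 + 239·(-3) = 83)
  q = 2: r = 73, s = 0 − 2·1 = -2, t = 1 − 2·(-3) = 7  (check: 800·(-2) + 239·7 = 73)
  q = 1: r = 10, s = 1 − 1·(-2) = 3, t = -3 − 1·7 = -10  (check: 800·3 + 239·(-10) = 10)
  q = 7: r = 3, s = -2 − 7·3 = -23, t = 7 − 7·(-10) = 77  (check: 800·(-23) + 239·77 = 3)
  q = 3: r = 1, s = 3 − 3·(-23) = 72, t = -10 − 3·77 = -241  (check: 800·72 + 239·(-241) = 1)
The row with r = 1 (the gcd) gives the Bezout coefficients s = 72, t = -241.
Result: 800 · (72) + 239 · (-241) = 1.

gcd(800, 239) = 1; s = 72, t = -241 (check: 800·72 + 239·(-241) = 1).


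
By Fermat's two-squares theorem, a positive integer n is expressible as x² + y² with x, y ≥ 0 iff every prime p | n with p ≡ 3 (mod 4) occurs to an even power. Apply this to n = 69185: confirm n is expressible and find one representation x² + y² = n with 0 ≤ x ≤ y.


Step 1: Factor n = 69185 = 5 · 101 · 137.
Step 2: Check the mod-4 condition on each prime factor: 5 ≡ 1 (mod 4), exponent 1; 101 ≡ 1 (mod 4), exponent 1; 137 ≡ 1 (mod 4), exponent 1.
All primes ≡ 3 (mod 4) appear to even exponent (or don't appear), so by the two-squares theorem n IS expressible as a sum of two squares.
Step 3: Build a representation. Here n = 5 · 101 · 137 is a product of primes ≡ 1 (mod 4). Each prime p ≡ 1 (mod 4) is itself a sum of two squares; find a² by testing p − a² for a perfect square:
  5: 5 − 1² = 4 = 2² ⇒ 5 = 1² + 2².
  101: 101 − 1² = 100 = 10² ⇒ 101 = 1² + 10².
  137: 137 − 1² = 136, 137 − 2² = 133, 137 − 3² = 128, 137 − 4² = 121 = 11² ⇒ 137 = 4² + 11².
  Combine using the Brahmagupta–Fibonacci identity (a² + b²)(c² + d²) = (ac − bd)² + (ad + bc)² = (ac + bd)² + (ad − bc)²:
  5 · 101 = 505: from (1² + 2²)(1² + 10²), take (1·1 − 2·10, 1·10 + 2·1) = (1 − 20, 10 + 2) = (-19, 12); dropping signs (only squares matter) gives (19, 12); check 19² + 12² = 361 + 144 = 505 ✓.
  505 · 137 = 69185: from (19² + 12²)(4² + 11²), take (19·4 − 12·11, 19·11 + 12·4) = (76 − 132, 209 + 48) = (-56, 257); dropping signs (only squares matter) gives (56, 257); check 56² + 257² = 3136 + 66049 = 69185 ✓.
Step 4: Order so x ≤ y and verify: 56² + 257² = 3136 + 66049 = 69185 = n. ✓

n = 69185 = 56² + 257² (one valid representation with x ≤ y).


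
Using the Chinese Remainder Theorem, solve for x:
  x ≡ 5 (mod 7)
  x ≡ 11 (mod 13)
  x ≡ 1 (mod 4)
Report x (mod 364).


Moduli 7, 13, 4 are pairwise coprime; by CRT there is a unique solution modulo M = 7 · 13 · 4 = 364.
Solve pairwise, accumulating the modulus:
  Start with x ≡ 5 (mod 7).
  Combine with x ≡ 11 (mod 13): since gcd(7, 13) = 1, we get a unique residue mod 91.
    Write x = 5 + 7·t and substitute into x ≡ 11 (mod 13): 7·t ≡ 11 − 5 = 6 (mod 13).
    The inverse of 7 mod 13 is 2 (since 7·2 = 14 = 1·13 + 1), so t ≡ 2·6 = 12 ≡ 12 (mod 13).
    Then x = 5 + 7·12 = 89, valid modulo lcm(7, 13) = 91: x ≡ 89 (mod 91).
  Combine with x ≡ 1 (mod 4): since gcd(91, 4) = 1, we get a unique residue mod 364.
    Write x = 89 + 91·t and substitute into x ≡ 1 (mod 4): 91·t ≡ 1 − 89 = -88 (mod 4).
    Reduce coefficients mod 4: 3·t ≡ 0 (mod 4).
    The inverse of 3 mod 4 is 3 (since 3·3 = 9 = 2·4 + 1), so t ≡ 3·0 = 0 ≡ 0 (mod 4).
    Then x = 89 + 91·0 = 89, valid modulo lcm(91, 4) = 364: x ≡ 89 (mod 364).
Verify: 89 mod 7 = 5 ✓, 89 mod 13 = 11 ✓, 89 mod 4 = 1 ✓.

x ≡ 89 (mod 364).


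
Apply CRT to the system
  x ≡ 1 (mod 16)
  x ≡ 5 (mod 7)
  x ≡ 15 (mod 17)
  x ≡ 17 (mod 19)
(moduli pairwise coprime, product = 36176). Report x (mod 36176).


Product of moduli M = 16 · 7 · 17 · 19 = 36176.
Merge one congruence at a time:
  Start: x ≡ 1 (mod 16).
  Combine with x ≡ 5 (mod 7); new modulus lcm = 112.
    Write x = 1 + 16·t and substitute into x ≡ 5 (mod 7): 16·t ≡ 5 − 1 = 4 (mod 7).
    Reduce coefficients mod 7: 2·t ≡ 4 (mod 7).
    The inverse of 2 mod 7 is 4 (since 2·4 = 8 = 1·7 + 1), so t ≡ 4·4 = 16 ≡ 2 (mod 7).
    Then x = 1 + 16·2 = 33, valid modulo lcm(16, 7) = 112: x ≡ 33 (mod 112).
  Combine with x ≡ 15 (mod 17); new modulus lcm = 1904.
    Write x = 33 + 112·t and substitute into x ≡ 15 (mod 17): 112·t ≡ 15 − 33 = -18 (mod 17).
    Reduce coefficients mod 17: 10·t ≡ 16 (mod 17).
    The inverse of 10 mod 17 is 12 (since 10·12 = 120 = 7·17 + 1), so t ≡ 12·16 = 192 ≡ 5 (mod 17).
    Then x = 33 + 112·5 = 593, valid modulo lcm(112, 17) = 1904: x ≡ 593 (mod 1904).
  Combine with x ≡ 17 (mod 19); new modulus lcm = 36176.
    Write x = 593 + 1904·t and substitute into x ≡ 17 (mod 19): 1904·t ≡ 17 − 593 = -576 (mod 19).
    Reduce coefficients mod 19: 4·t ≡ 13 (mod 19).
    The inverse of 4 mod 19 is 5 (since 4·5 = 20 = 1·19 + 1), so t ≡ 5·13 = 65 ≡ 8 (mod 19).
    Then x = 593 + 1904·8 = 15825, valid modulo lcm(1904, 19) = 36176: x ≡ 15825 (mod 36176).
Verify against each original: 15825 mod 16 = 1, 15825 mod 7 = 5, 15825 mod 17 = 15, 15825 mod 19 = 17.

x ≡ 15825 (mod 36176).


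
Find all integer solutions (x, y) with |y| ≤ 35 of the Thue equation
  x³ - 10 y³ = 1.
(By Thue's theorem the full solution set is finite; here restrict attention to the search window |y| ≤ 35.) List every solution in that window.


The equation is x³ - 10y³ = 1. For fixed y, x³ = 10·y³ + 1, so a solution requires the RHS to be a perfect cube.
Strategy: iterate y from -35 to 35, compute RHS = 10·y³ + 1, and check whether it is a (positive or negative) perfect cube.
Check small values of y:
  y = 0: RHS = 1 = (1)³ ⇒ x = 1 works.
  y = 1: RHS = 11 is not a perfect cube.
  y = -1: RHS = -9 is not a perfect cube.
  y = 2: RHS = 81 is not a perfect cube.
  y = -2: RHS = -79 is not a perfect cube.
  y = 3: RHS = 271 is not a perfect cube.
  y = -3: RHS = -269 is not a perfect cube.
Continuing the search up to |y| = 35 finds no further solutions beyond those listed.
Collected solutions: (1, 0).

Solutions (with |y| ≤ 35): (1, 0).


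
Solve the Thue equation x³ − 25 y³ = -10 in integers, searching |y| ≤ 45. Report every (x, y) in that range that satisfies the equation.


The equation is x³ - 25y³ = -10. For fixed y, x³ = 25·y³ − 10, so a solution requires the RHS to be a perfect cube.
Strategy: iterate y from -45 to 45, compute RHS = 25·y³ − 10, and check whether it is a (positive or negative) perfect cube.
Check small values of y:
  y = 0: RHS = -10 is not a perfect cube.
  y = 1: RHS = 15 is not a perfect cube.
  y = -1: RHS = -35 is not a perfect cube.
  y = 2: RHS = 190 is not a perfect cube.
  y = -2: RHS = -210 is not a perfect cube.
  y = 3: RHS = 665 is not a perfect cube.
  y = -3: RHS = -685 is not a perfect cube.
Continuing the search up to |y| = 45 finds no solutions either.
No (x, y) in the scanned range satisfies the equation.

No integer solutions with |y| ≤ 45.


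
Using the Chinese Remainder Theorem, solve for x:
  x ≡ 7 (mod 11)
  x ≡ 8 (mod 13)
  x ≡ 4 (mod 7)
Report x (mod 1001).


Moduli 11, 13, 7 are pairwise coprime; by CRT there is a unique solution modulo M = 11 · 13 · 7 = 1001.
Solve pairwise, accumulating the modulus:
  Start with x ≡ 7 (mod 11).
  Combine with x ≡ 8 (mod 13): since gcd(11, 13) = 1, we get a unique residue mod 143.
    Write x = 7 + 11·t and substitute into x ≡ 8 (mod 13): 11·t ≡ 8 − 7 = 1 (mod 13).
    The inverse of 11 mod 13 is 6 (since 11·6 = 66 = 5·13 + 1), so t ≡ 6·1 = 6 ≡ 6 (mod 13).
    Then x = 7 + 11·6 = 73, valid modulo lcm(11, 13) = 143: x ≡ 73 (mod 143).
  Combine with x ≡ 4 (mod 7): since gcd(143, 7) = 1, we get a unique residue mod 1001.
    Write x = 73 + 143·t and substitute into x ≡ 4 (mod 7): 143·t ≡ 4 − 73 = -69 (mod 7).
    Reduce coefficients mod 7: 3·t ≡ 1 (mod 7).
    The inverse of 3 mod 7 is 5 (since 3·5 = 15 = 2·7 + 1), so t ≡ 5·1 = 5 ≡ 5 (mod 7).
    Then x = 73 + 143·5 = 788, valid modulo lcm(143, 7) = 1001: x ≡ 788 (mod 1001).
Verify: 788 mod 11 = 7 ✓, 788 mod 13 = 8 ✓, 788 mod 7 = 4 ✓.

x ≡ 788 (mod 1001).


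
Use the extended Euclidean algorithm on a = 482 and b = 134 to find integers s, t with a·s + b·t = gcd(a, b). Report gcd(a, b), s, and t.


Euclidean algorithm on (482, 134) — divide until remainder is 0:
  482 = 3 · 134 + 80
  134 = 1 · 80 + 54
  80 = 1 · 54 + 26
  54 = 2 · 26 + 2
  26 = 13 · 2 + 0
gcd(482, 134) = 2.
Track Bezout coefficients alongside the remainders: start with r₀ = 482 = a·1 + b·0 (s = 1, t = 0) and r₁ = 134 = a·0 + b·1 (s = 0, t = 1); each new remainder r_{k+1} = r_{k-1} − q_k·r_k inherits s_{k+1} = s_{k-1} − q_k·s_k, t_{k+1} = t_{k-1} − q_k·t_k, so r_k = a·s_k + b·t_k at every step:
  q = 3: r = 80, s = 1 − 3·0 = 1, t = 0 − 3·1 = -3  (check: 482·1 + 134·(-3) = 80)
  q = 1: r = 54, s = 0 − 1·1 = -1, t = 1 − 1·(-3) = 4  (check: 482·(-1) + 134·4 = 54)
  q = 1: r = 26, s = 1 − 1·(-1) = 2, t = -3 − 1·4 = -7  (check: 482·2 + 134·(-7) = 26)
  q = 2: r = 2, s = -1 − 2·2 = -5, t = 4 − 2·(-7) = 18  (check: 482·(-5) + 134·18 = 2)
The row with r = 2 (the gcd) gives the Bezout coefficients s = -5, t = 18.
Result: 482 · (-5) + 134 · (18) = 2.

gcd(482, 134) = 2; s = -5, t = 18 (check: 482·(-5) + 134·18 = 2).


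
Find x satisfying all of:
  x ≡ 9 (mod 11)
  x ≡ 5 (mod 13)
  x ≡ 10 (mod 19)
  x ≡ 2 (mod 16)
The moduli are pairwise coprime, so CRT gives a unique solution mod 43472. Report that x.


Product of moduli M = 11 · 13 · 19 · 16 = 43472.
Merge one congruence at a time:
  Start: x ≡ 9 (mod 11).
  Combine with x ≡ 5 (mod 13); new modulus lcm = 143.
    Write x = 9 + 11·t and substitute into x ≡ 5 (mod 13): 11·t ≡ 5 − 9 = -4 (mod 13).
    Reduce coefficients mod 13: 11·t ≡ 9 (mod 13).
    The inverse of 11 mod 13 is 6 (since 11·6 = 66 = 5·13 + 1), so t ≡ 6·9 = 54 ≡ 2 (mod 13).
    Then x = 9 + 11·2 = 31, valid modulo lcm(11, 13) = 143: x ≡ 31 (mod 143).
  Combine with x ≡ 10 (mod 19); new modulus lcm = 2717.
    Write x = 31 + 143·t and substitute into x ≡ 10 (mod 19): 143·t ≡ 10 − 31 = -21 (mod 19).
    Reduce coefficients mod 19: 10·t ≡ 17 (mod 19).
    The inverse of 10 mod 19 is 2 (since 10·2 = 20 = 1·19 + 1), so t ≡ 2·17 = 34 ≡ 15 (mod 19).
    Then x = 31 + 143·15 = 2176, valid modulo lcm(143, 19) = 2717: x ≡ 2176 (mod 2717).
  Combine with x ≡ 2 (mod 16); new modulus lcm = 43472.
    Write x = 2176 + 2717·t and substitute into x ≡ 2 (mod 16): 2717·t ≡ 2 − 2176 = -2174 (mod 16).
    Reduce coefficients mod 16: 13·t ≡ 2 (mod 16).
    The inverse of 13 mod 16 is 5 (since 13·5 = 65 = 4·16 + 1), so t ≡ 5·2 = 10 ≡ 10 (mod 16).
    Then x = 2176 + 2717·10 = 29346, valid modulo lcm(2717, 16) = 43472: x ≡ 29346 (mod 43472).
Verify against each original: 29346 mod 11 = 9, 29346 mod 13 = 5, 29346 mod 19 = 10, 29346 mod 16 = 2.

x ≡ 29346 (mod 43472).


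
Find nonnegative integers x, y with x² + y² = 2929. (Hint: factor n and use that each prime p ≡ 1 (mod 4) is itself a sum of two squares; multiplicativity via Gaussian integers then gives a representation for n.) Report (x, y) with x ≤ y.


Step 1: Factor n = 2929 = 29 · 101.
Step 2: Check the mod-4 condition on each prime factor: 29 ≡ 1 (mod 4), exponent 1; 101 ≡ 1 (mod 4), exponent 1.
All primes ≡ 3 (mod 4) appear to even exponent (or don't appear), so by the two-squares theorem n IS expressible as a sum of two squares.
Step 3: Build a representation. Here n = 29 · 101 is a product of primes ≡ 1 (mod 4). Each prime p ≡ 1 (mod 4) is itself a sum of two squares; find a² by testing p − a² for a perfect square:
  29: 29 − 1² = 28, 29 − 2² = 25 = 5² ⇒ 29 = 2² + 5².
  101: 101 − 1² = 100 = 10² ⇒ 101 = 1² + 10².
  Combine using the Brahmagupta–Fibonacci identity (a² + b²)(c² + d²) = (ac − bd)² + (ad + bc)² = (ac + bd)² + (ad − bc)²:
  29 · 101 = 2929: from (2² + 5²)(1² + 10²), take (2·1 − 5·10, 2·10 + 5·1) = (2 − 50, 20 + 5) = (-48, 25); dropping signs (only squares matter) gives (48, 25); check 48² + 25² = 2304 + 625 = 2929 ✓.
Step 4: Order so x ≤ y and verify: 25² + 48² = 625 + 2304 = 2929 = n. ✓

n = 2929 = 25² + 48² (one valid representation with x ≤ y).


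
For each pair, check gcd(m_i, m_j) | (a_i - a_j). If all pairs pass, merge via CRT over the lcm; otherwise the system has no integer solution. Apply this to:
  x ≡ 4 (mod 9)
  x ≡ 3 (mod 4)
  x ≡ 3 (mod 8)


Moduli 9, 4, 8 are not pairwise coprime, so CRT works modulo lcm(m_i) when all pairwise compatibility conditions hold.
Pairwise compatibility: gcd(m_i, m_j) must divide a_i - a_j for every pair.
Merge one congruence at a time:
  Start: x ≡ 4 (mod 9).
  Combine with x ≡ 3 (mod 4): gcd(9, 4) = 1; 3 - 4 = -1, which IS divisible by 1, so compatible.
    Write x = 4 + 9·t and substitute into x ≡ 3 (mod 4): 9·t ≡ 3 − 4 = -1 (mod 4).
    Reduce coefficients mod 4: 1·t ≡ 3 (mod 4).
    So t ≡ 3 (mod 4).
    Then x = 4 + 9·3 = 31, valid modulo lcm(9, 4) = 36: x ≡ 31 (mod 36).
  Combine with x ≡ 3 (mod 8): gcd(36, 8) = 4; 3 - 31 = -28, which IS divisible by 4, so compatible.
    Write x = 31 + 36·t and substitute into x ≡ 3 (mod 8): 36·t ≡ 3 − 31 = -28 (mod 8).
    Divide the congruence (and modulus) by g = 4: 9·t ≡ -7 (mod 2).
    Reduce coefficients mod 2: 1·t ≡ 1 (mod 2).
    So t ≡ 1 (mod 2).
    Then x = 31 + 36·1 = 67, valid modulo lcm(36, 8) = 72: x ≡ 67 (mod 72).
Verify: 67 mod 9 = 4, 67 mod 4 = 3, 67 mod 8 = 3.

x ≡ 67 (mod 72).


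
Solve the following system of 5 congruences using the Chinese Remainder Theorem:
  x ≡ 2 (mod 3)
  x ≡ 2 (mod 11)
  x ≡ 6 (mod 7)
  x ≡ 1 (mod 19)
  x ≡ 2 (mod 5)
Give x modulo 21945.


Product of moduli M = 3 · 11 · 7 · 19 · 5 = 21945.
Merge one congruence at a time:
  Start: x ≡ 2 (mod 3).
  Combine with x ≡ 2 (mod 11); new modulus lcm = 33.
    Write x = 2 + 3·t and substitute into x ≡ 2 (mod 11): 3·t ≡ 2 − 2 = 0 (mod 11).
    The inverse of 3 mod 11 is 4 (since 3·4 = 12 = 1·11 + 1), so t ≡ 4·0 = 0 ≡ 0 (mod 11).
    Then x = 2 + 3·0 = 2, valid modulo lcm(3, 11) = 33: x ≡ 2 (mod 33).
  Combine with x ≡ 6 (mod 7); new modulus lcm = 231.
    Write x = 2 + 33·t and substitute into x ≡ 6 (mod 7): 33·t ≡ 6 − 2 = 4 (mod 7).
    Reduce coefficients mod 7: 5·t ≡ 4 (mod 7).
    The inverse of 5 mod 7 is 3 (since 5·3 = 15 = 2·7 + 1), so t ≡ 3·4 = 12 ≡ 5 (mod 7).
    Then x = 2 + 33·5 = 167, valid modulo lcm(33, 7) = 231: x ≡ 167 (mod 231).
  Combine with x ≡ 1 (mod 19); new modulus lcm = 4389.
    Write x = 167 + 231·t and substitute into x ≡ 1 (mod 19): 231·t ≡ 1 − 167 = -166 (mod 19).
    Reduce coefficients mod 19: 3·t ≡ 5 (mod 19).
    The inverse of 3 mod 19 is 13 (since 3·13 = 39 = 2·19 + 1), so t ≡ 13·5 = 65 ≡ 8 (mod 19).
    Then x = 167 + 231·8 = 2015, valid modulo lcm(231, 19) = 4389: x ≡ 2015 (mod 4389).
  Combine with x ≡ 2 (mod 5); new modulus lcm = 21945.
    Write x = 2015 + 4389·t and substitute into x ≡ 2 (mod 5): 4389·t ≡ 2 − 2015 = -2013 (mod 5).
    Reduce coefficients mod 5: 4·t ≡ 2 (mod 5).
    The inverse of 4 mod 5 is 4 (since 4·4 = 16 = 3·5 + 1), so t ≡ 4·2 = 8 ≡ 3 (mod 5).
    Then x = 2015 + 4389·3 = 15182, valid modulo lcm(4389, 5) = 21945: x ≡ 15182 (mod 21945).
Verify against each original: 15182 mod 3 = 2, 15182 mod 11 = 2, 15182 mod 7 = 6, 15182 mod 19 = 1, 15182 mod 5 = 2.

x ≡ 15182 (mod 21945).


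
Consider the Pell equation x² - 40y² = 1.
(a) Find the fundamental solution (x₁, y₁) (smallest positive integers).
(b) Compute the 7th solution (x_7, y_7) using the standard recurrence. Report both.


Step 1: Find the fundamental solution (x₁, y₁) of x² - 40y² = 1.
  Expand √40 as a continued fraction. a₀ = ⌊√40⌋ = 6; iterate m_{k+1} = d_k·a_k − m_k, d_{k+1} = (40 − m_{k+1}²)/d_k, a_{k+1} = ⌊(a₀ + m_{k+1})/d_{k+1}⌋ (starting m₀ = 0, d₀ = 1), with convergents p_k = a_k·p_{k-1} + p_{k-2}, q_k = a_k·q_{k-1} + q_{k-2} (p₋₁ = 1, q₋₁ = 0):
  k = 0: a₀ = 6; p₀/q₀ = 6/1; p₀² − 40·q₀² = 36 − 40 = -4.
  k = 1: m = 6, d = 4, a = ⌊(6 + 6)/4⌋ = 3; p/q = (3·6 + 1)/(3·1 + 0) = 19/3; p² − 40·q² = 361 − 360 = 1.
  The first convergent with p² − 40·q² = 1 gives the fundamental solution (x₁, y₁) = (19, 3).
Step 2: Apply the recurrence (x_{n+1}, y_{n+1}) = (x₁x_n + 40y₁y_n, x₁y_n + y₁x_n) repeatedly.
  From (x_1, y_1) = (19, 3): x_2 = 19·19 + 40·3·3 = 721; y_2 = 19·3 + 3·19 = 114.
  From (x_2, y_2) = (721, 114): x_3 = 19·721 + 40·3·114 = 27379; y_3 = 19·114 + 3·721 = 4329.
  From (x_3, y_3) = (27379, 4329): x_4 = 19·27379 + 40·3·4329 = 1039681; y_4 = 19·4329 + 3·27379 = 164388.
  From (x_4, y_4) = (1039681, 164388): x_5 = 19·1039681 + 40·3·164388 = 39480499; y_5 = 19·164388 + 3·1039681 = 6242415.
  From (x_5, y_5) = (39480499, 6242415): x_6 = 19·39480499 + 40·3·6242415 = 1499219281; y_6 = 19·6242415 + 3·39480499 = 237047382.
  From (x_6, y_6) = (1499219281, 237047382): x_7 = 19·1499219281 + 40·3·237047382 = 56930852179; y_7 = 19·237047382 + 3·1499219281 = 9001558101.
Step 3: Verify x_7² - 40·y_7² = 3241121929827149048041 - 3241121929827149048040 = 1 (should be 1). ✓

(x_1, y_1) = (19, 3); (x_7, y_7) = (56930852179, 9001558101).


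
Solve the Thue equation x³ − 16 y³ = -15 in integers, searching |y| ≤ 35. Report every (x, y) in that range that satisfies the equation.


The equation is x³ - 16y³ = -15. For fixed y, x³ = 16·y³ − 15, so a solution requires the RHS to be a perfect cube.
Strategy: iterate y from -35 to 35, compute RHS = 16·y³ − 15, and check whether it is a (positive or negative) perfect cube.
Check small values of y:
  y = 0: RHS = -15 is not a perfect cube.
  y = 1: RHS = 1 = (1)³ ⇒ x = 1 works.
  y = -1: RHS = -31 is not a perfect cube.
  y = 2: RHS = 113 is not a perfect cube.
  y = -2: RHS = -143 is not a perfect cube.
  y = 3: RHS = 417 is not a perfect cube.
  y = -3: RHS = -447 is not a perfect cube.
Continuing the search up to |y| = 35 finds no further solutions beyond those listed.
Collected solutions: (1, 1).

Solutions (with |y| ≤ 35): (1, 1).


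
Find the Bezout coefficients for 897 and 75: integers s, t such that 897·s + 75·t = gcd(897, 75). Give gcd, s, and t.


Euclidean algorithm on (897, 75) — divide until remainder is 0:
  897 = 11 · 75 + 72
  75 = 1 · 72 + 3
  72 = 24 · 3 + 0
gcd(897, 75) = 3.
Track Bezout coefficients alongside the remainders: start with r₀ = 897 = a·1 + b·0 (s = 1, t = 0) and r₁ = 75 = a·0 + b·1 (s = 0, t = 1); each new remainder r_{k+1} = r_{k-1} − q_k·r_k inherits s_{k+1} = s_{k-1} − q_k·s_k, t_{k+1} = t_{k-1} − q_k·t_k, so r_k = a·s_k + b·t_k at every step:
  q = 11: r = 72, s = 1 − 11·0 = 1, t = 0 − 11·1 = -11  (check: 897·1 + 75·(-11) = 72)
  q = 1: r = 3, s = 0 − 1·1 = -1, t = 1 − 1·(-11) = 12  (check: 897·(-1) + 75·12 = 3)
The row with r = 3 (the gcd) gives the Bezout coefficients s = -1, t = 12.
Result: 897 · (-1) + 75 · (12) = 3.

gcd(897, 75) = 3; s = -1, t = 12 (check: 897·(-1) + 75·12 = 3).


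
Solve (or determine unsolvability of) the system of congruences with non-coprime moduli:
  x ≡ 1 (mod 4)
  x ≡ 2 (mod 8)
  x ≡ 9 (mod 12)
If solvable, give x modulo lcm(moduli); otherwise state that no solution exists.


Moduli 4, 8, 12 are not pairwise coprime, so CRT works modulo lcm(m_i) when all pairwise compatibility conditions hold.
Pairwise compatibility: gcd(m_i, m_j) must divide a_i - a_j for every pair.
Merge one congruence at a time:
  Start: x ≡ 1 (mod 4).
  Combine with x ≡ 2 (mod 8): gcd(4, 8) = 4, and 2 - 1 = 1 is NOT divisible by 4.
    ⇒ system is inconsistent (no integer solution).

No solution (the system is inconsistent).


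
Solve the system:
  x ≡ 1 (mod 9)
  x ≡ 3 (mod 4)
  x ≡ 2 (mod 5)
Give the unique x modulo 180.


Moduli 9, 4, 5 are pairwise coprime; by CRT there is a unique solution modulo M = 9 · 4 · 5 = 180.
Solve pairwise, accumulating the modulus:
  Start with x ≡ 1 (mod 9).
  Combine with x ≡ 3 (mod 4): since gcd(9, 4) = 1, we get a unique residue mod 36.
    Write x = 1 + 9·t and substitute into x ≡ 3 (mod 4): 9·t ≡ 3 − 1 = 2 (mod 4).
    Reduce coefficients mod 4: 1·t ≡ 2 (mod 4).
    So t ≡ 2 (mod 4).
    Then x = 1 + 9·2 = 19, valid modulo lcm(9, 4) = 36: x ≡ 19 (mod 36).
  Combine with x ≡ 2 (mod 5): since gcd(36, 5) = 1, we get a unique residue mod 180.
    Write x = 19 + 36·t and substitute into x ≡ 2 (mod 5): 36·t ≡ 2 − 19 = -17 (mod 5).
    Reduce coefficients mod 5: 1·t ≡ 3 (mod 5).
    So t ≡ 3 (mod 5).
    Then x = 19 + 36·3 = 127, valid modulo lcm(36, 5) = 180: x ≡ 127 (mod 180).
Verify: 127 mod 9 = 1 ✓, 127 mod 4 = 3 ✓, 127 mod 5 = 2 ✓.

x ≡ 127 (mod 180).


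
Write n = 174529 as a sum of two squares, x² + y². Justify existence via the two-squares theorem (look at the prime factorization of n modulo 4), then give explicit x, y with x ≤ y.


Step 1: Factor n = 174529 = 37 · 53 · 89.
Step 2: Check the mod-4 condition on each prime factor: 37 ≡ 1 (mod 4), exponent 1; 53 ≡ 1 (mod 4), exponent 1; 89 ≡ 1 (mod 4), exponent 1.
All primes ≡ 3 (mod 4) appear to even exponent (or don't appear), so by the two-squares theorem n IS expressible as a sum of two squares.
Step 3: Build a representation. Here n = 37 · 53 · 89 is a product of primes ≡ 1 (mod 4). Each prime p ≡ 1 (mod 4) is itself a sum of two squares; find a² by testing p − a² for a perfect square:
  37: 37 − 1² = 36 = 6² ⇒ 37 = 1² + 6².
  53: 53 − 1² = 52, 53 − 2² = 49 = 7² ⇒ 53 = 2² + 7².
  89: 89 − 1² = 88, 89 − 2² = 85, 89 − 3² = 80, 89 − 4² = 73, 89 − 5² = 64 = 8² ⇒ 89 = 5² + 8².
  Combine using the Brahmagupta–Fibonacci identity (a² + b²)(c² + d²) = (ac − bd)² + (ad + bc)² = (ac + bd)² + (ad − bc)²:
  37 · 53 = 1961: from (1² + 6²)(2² + 7²), take (1·2 − 6·7, 1·7 + 6·2) = (2 − 42, 7 + 12) = (-40, 19); dropping signs (only squares matter) gives (40, 19); check 40² + 19² = 1600 + 361 = 1961 ✓.
  1961 · 89 = 174529: from (40² + 19²)(5² + 8²), take (40·5 − 19·8, 40·8 + 19·5) = (200 − 152, 320 + 95) = (48, 415); check 48² + 415² = 2304 + 172225 = 174529 ✓.
Step 4: Order so x ≤ y and verify: 48² + 415² = 2304 + 172225 = 174529 = n. ✓

n = 174529 = 48² + 415² (one valid representation with x ≤ y).


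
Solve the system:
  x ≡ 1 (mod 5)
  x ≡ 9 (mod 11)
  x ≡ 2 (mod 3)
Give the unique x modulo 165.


Moduli 5, 11, 3 are pairwise coprime; by CRT there is a unique solution modulo M = 5 · 11 · 3 = 165.
Solve pairwise, accumulating the modulus:
  Start with x ≡ 1 (mod 5).
  Combine with x ≡ 9 (mod 11): since gcd(5, 11) = 1, we get a unique residue mod 55.
    Write x = 1 + 5·t and substitute into x ≡ 9 (mod 11): 5·t ≡ 9 − 1 = 8 (mod 11).
    The inverse of 5 mod 11 is 9 (since 5·9 = 45 = 4·11 + 1), so t ≡ 9·8 = 72 ≡ 6 (mod 11).
    Then x = 1 + 5·6 = 31, valid modulo lcm(5, 11) = 55: x ≡ 31 (mod 55).
  Combine with x ≡ 2 (mod 3): since gcd(55, 3) = 1, we get a unique residue mod 165.
    Write x = 31 + 55·t and substitute into x ≡ 2 (mod 3): 55·t ≡ 2 − 31 = -29 (mod 3).
    Reduce coefficients mod 3: 1·t ≡ 1 (mod 3).
    So t ≡ 1 (mod 3).
    Then x = 31 + 55·1 = 86, valid modulo lcm(55, 3) = 165: x ≡ 86 (mod 165).
Verify: 86 mod 5 = 1 ✓, 86 mod 11 = 9 ✓, 86 mod 3 = 2 ✓.

x ≡ 86 (mod 165).


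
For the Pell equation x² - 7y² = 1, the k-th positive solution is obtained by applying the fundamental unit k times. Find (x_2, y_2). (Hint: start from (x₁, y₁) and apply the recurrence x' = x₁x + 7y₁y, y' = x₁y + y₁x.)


Step 1: Find the fundamental solution (x₁, y₁) of x² - 7y² = 1.
  Expand √7 as a continued fraction. a₀ = ⌊√7⌋ = 2; iterate m_{k+1} = d_k·a_k − m_k, d_{k+1} = (7 − m_{k+1}²)/d_k, a_{k+1} = ⌊(a₀ + m_{k+1})/d_{k+1}⌋ (starting m₀ = 0, d₀ = 1), with convergents p_k = a_k·p_{k-1} + p_{k-2}, q_k = a_k·q_{k-1} + q_{k-2} (p₋₁ = 1, q₋₁ = 0):
  k = 0: a₀ = 2; p₀/q₀ = 2/1; p₀² − 7·q₀² = 4 − 7 = -3.
  k = 1: m = 2, d = 3, a = ⌊(2 + 2)/3⌋ = 1; p/q = (1·2 + 1)/(1·1 + 0) = 3/1; p² − 7·q² = 9 − 7 = 2.
  k = 2: m = 1, d = 2, a = ⌊(2 + 1)/2⌋ = 1; p/q = (1·3 + 2)/(1·1 + 1) = 5/2; p² − 7·q² = 25 − 28 = -3.
  k = 3: m = 1, d = 3, a = ⌊(2 + 1)/3⌋ = 1; p/q = (1·5 + 3)/(1·2 + 1) = 8/3; p² − 7·q² = 64 − 63 = 1.
  The first convergent with p² − 7·q² = 1 gives the fundamental solution (x₁, y₁) = (8, 3).
Step 2: Apply the recurrence (x_{n+1}, y_{n+1}) = (x₁x_n + 7y₁y_n, x₁y_n + y₁x_n) repeatedly.
  From (x_1, y_1) = (8, 3): x_2 = 8·8 + 7·3·3 = 127; y_2 = 8·3 + 3·8 = 48.
Step 3: Verify x_2² - 7·y_2² = 16129 - 16128 = 1 (should be 1). ✓

(x_1, y_1) = (8, 3); (x_2, y_2) = (127, 48).


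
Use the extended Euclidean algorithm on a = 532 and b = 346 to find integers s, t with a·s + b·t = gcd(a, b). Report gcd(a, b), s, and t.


Euclidean algorithm on (532, 346) — divide until remainder is 0:
  532 = 1 · 346 + 186
  346 = 1 · 186 + 160
  186 = 1 · 160 + 26
  160 = 6 · 26 + 4
  26 = 6 · 4 + 2
  4 = 2 · 2 + 0
gcd(532, 346) = 2.
Track Bezout coefficients alongside the remainders: start with r₀ = 532 = a·1 + b·0 (s = 1, t = 0) and r₁ = 346 = a·0 + b·1 (s = 0, t = 1); each new remainder r_{k+1} = r_{k-1} − q_k·r_k inherits s_{k+1} = s_{k-1} − q_k·s_k, t_{k+1} = t_{k-1} − q_k·t_k, so r_k = a·s_k + b·t_k at every step:
  q = 1: r = 186, s = 1 − 1·0 = 1, t = 0 − 1·1 = -1  (check: 532·1 + 346·(-1) = 186)
  q = 1: r = 160, s = 0 − 1·1 = -1, t = 1 − 1·(-1) = 2  (check: 532·(-1) + 346·2 = 160)
  q = 1: r = 26, s = 1 − 1·(-1) = 2, t = -1 − 1·2 = -3  (check: 532·2 + 346·(-3) = 26)
  q = 6: r = 4, s = -1 − 6·2 = -13, t = 2 − 6·(-3) = 20  (check: 532·(-13) + 346·20 = 4)
  q = 6: r = 2, s = 2 − 6·(-13) = 80, t = -3 − 6·20 = -123  (check: 532·80 + 346·(-123) = 2)
The row with r = 2 (the gcd) gives the Bezout coefficients s = 80, t = -123.
Result: 532 · (80) + 346 · (-123) = 2.

gcd(532, 346) = 2; s = 80, t = -123 (check: 532·80 + 346·(-123) = 2).


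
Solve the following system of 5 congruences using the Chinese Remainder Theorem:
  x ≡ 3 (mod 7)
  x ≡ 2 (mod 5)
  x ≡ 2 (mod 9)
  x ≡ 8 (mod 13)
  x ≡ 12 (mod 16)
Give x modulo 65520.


Product of moduli M = 7 · 5 · 9 · 13 · 16 = 65520.
Merge one congruence at a time:
  Start: x ≡ 3 (mod 7).
  Combine with x ≡ 2 (mod 5); new modulus lcm = 35.
    Write x = 3 + 7·t and substitute into x ≡ 2 (mod 5): 7·t ≡ 2 − 3 = -1 (mod 5).
    Reduce coefficients mod 5: 2·t ≡ 4 (mod 5).
    The inverse of 2 mod 5 is 3 (since 2·3 = 6 = 1·5 + 1), so t ≡ 3·4 = 12 ≡ 2 (mod 5).
    Then x = 3 + 7·2 = 17, valid modulo lcm(7, 5) = 35: x ≡ 17 (mod 35).
  Combine with x ≡ 2 (mod 9); new modulus lcm = 315.
    Write x = 17 + 35·t and substitute into x ≡ 2 (mod 9): 35·t ≡ 2 − 17 = -15 (mod 9).
    Reduce coefficients mod 9: 8·t ≡ 3 (mod 9).
    The inverse of 8 mod 9 is 8 (since 8·8 = 64 = 7·9 + 1), so t ≡ 8·3 = 24 ≡ 6 (mod 9).
    Then x = 17 + 35·6 = 227, valid modulo lcm(35, 9) = 315: x ≡ 227 (mod 315).
  Combine with x ≡ 8 (mod 13); new modulus lcm = 4095.
    Write x = 227 + 315·t and substitute into x ≡ 8 (mod 13): 315·t ≡ 8 − 227 = -219 (mod 13).
    Reduce coefficients mod 13: 3·t ≡ 2 (mod 13).
    The inverse of 3 mod 13 is 9 (since 3·9 = 27 = 2·13 + 1), so t ≡ 9·2 = 18 ≡ 5 (mod 13).
    Then x = 227 + 315·5 = 1802, valid modulo lcm(315, 13) = 4095: x ≡ 1802 (mod 4095).
  Combine with x ≡ 12 (mod 16); new modulus lcm = 65520.
    Write x = 1802 + 4095·t and substitute into x ≡ 12 (mod 16): 4095·t ≡ 12 − 1802 = -1790 (mod 16).
    Reduce coefficients mod 16: 15·t ≡ 2 (mod 16).
    The inverse of 15 mod 16 is 15 (since 15·15 = 225 = 14·16 + 1), so t ≡ 15·2 = 30 ≡ 14 (mod 16).
    Then x = 1802 + 4095·14 = 59132, valid modulo lcm(4095, 16) = 65520: x ≡ 59132 (mod 65520).
Verify against each original: 59132 mod 7 = 3, 59132 mod 5 = 2, 59132 mod 9 = 2, 59132 mod 13 = 8, 59132 mod 16 = 12.

x ≡ 59132 (mod 65520).


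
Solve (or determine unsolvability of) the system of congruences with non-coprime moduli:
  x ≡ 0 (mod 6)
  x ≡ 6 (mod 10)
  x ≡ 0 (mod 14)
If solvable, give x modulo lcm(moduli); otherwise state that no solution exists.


Moduli 6, 10, 14 are not pairwise coprime, so CRT works modulo lcm(m_i) when all pairwise compatibility conditions hold.
Pairwise compatibility: gcd(m_i, m_j) must divide a_i - a_j for every pair.
Merge one congruence at a time:
  Start: x ≡ 0 (mod 6).
  Combine with x ≡ 6 (mod 10): gcd(6, 10) = 2; 6 - 0 = 6, which IS divisible by 2, so compatible.
    Write x = 0 + 6·t and substitute into x ≡ 6 (mod 10): 6·t ≡ 6 − 0 = 6 (mod 10).
    Divide the congruence (and modulus) by g = 2: 3·t ≡ 3 (mod 5).
    The inverse of 3 mod 5 is 2 (since 3·2 = 6 = 1·5 + 1), so t ≡ 2·3 = 6 ≡ 1 (mod 5).
    Then x = 0 + 6·1 = 6, valid modulo lcm(6, 10) = 30: x ≡ 6 (mod 30).
  Combine with x ≡ 0 (mod 14): gcd(30, 14) = 2; 0 - 6 = -6, which IS divisible by 2, so compatible.
    Write x = 6 + 30·t and substitute into x ≡ 0 (mod 14): 30·t ≡ 0 − 6 = -6 (mod 14).
    Divide the congruence (and modulus) by g = 2: 15·t ≡ -3 (mod 7).
    Reduce coefficients mod 7: 1·t ≡ 4 (mod 7).
    So t ≡ 4 (mod 7).
    Then x = 6 + 30·4 = 126, valid modulo lcm(30, 14) = 210: x ≡ 126 (mod 210).
Verify: 126 mod 6 = 0, 126 mod 10 = 6, 126 mod 14 = 0.

x ≡ 126 (mod 210).


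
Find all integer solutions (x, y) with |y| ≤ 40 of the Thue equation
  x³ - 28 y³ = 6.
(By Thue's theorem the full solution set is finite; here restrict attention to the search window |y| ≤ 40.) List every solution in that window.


The equation is x³ - 28y³ = 6. For fixed y, x³ = 28·y³ + 6, so a solution requires the RHS to be a perfect cube.
Strategy: iterate y from -40 to 40, compute RHS = 28·y³ + 6, and check whether it is a (positive or negative) perfect cube.
Check small values of y:
  y = 0: RHS = 6 is not a perfect cube.
  y = 1: RHS = 34 is not a perfect cube.
  y = -1: RHS = -22 is not a perfect cube.
  y = 2: RHS = 230 is not a perfect cube.
  y = -2: RHS = -218 is not a perfect cube.
  y = 3: RHS = 762 is not a perfect cube.
  y = -3: RHS = -750 is not a perfect cube.
Continuing the search up to |y| = 40 finds no solutions either.
No (x, y) in the scanned range satisfies the equation.

No integer solutions with |y| ≤ 40.


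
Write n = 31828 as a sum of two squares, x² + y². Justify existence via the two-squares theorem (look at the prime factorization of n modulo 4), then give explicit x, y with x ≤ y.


Step 1: Factor n = 31828 = 2^2 · 73 · 109.
Step 2: Check the mod-4 condition on each prime factor: 2 = 2 (special); 73 ≡ 1 (mod 4), exponent 1; 109 ≡ 1 (mod 4), exponent 1.
All primes ≡ 3 (mod 4) appear to even exponent (or don't appear), so by the two-squares theorem n IS expressible as a sum of two squares.
Step 3: Build a representation. Group n = k² · m with k = 2 and m = 73 · 109 = 7957 (a product of primes ≡ 1 (mod 4)); a representation of m scales to one of n via (k·x)² + (k·y)² = k²(x² + y²). Each prime p ≡ 1 (mod 4) is itself a sum of two squares; find a² by testing p − a² for a perfect square:
  73: 73 − 1² = 72, 73 − 2² = 69, 73 − 3² = 64 = 8² ⇒ 73 = 3² + 8².
  109: 109 − 1² = 108, 109 − 2² = 105, 109 − 3² = 100 = 10² ⇒ 109 = 3² + 10².
  Combine using the Brahmagupta–Fibonacci identity (a² + b²)(c² + d²) = (ac − bd)² + (ad + bc)² = (ac + bd)² + (ad − bc)²:
  73 · 109 = 7957: from (3² + 8²)(3² + 10²), take (3·3 − 8·10, 3·10 + 8·3) = (9 − 80, 30 + 24) = (-71, 54); dropping signs (only squares matter) gives (71, 54); check 71² + 54² = 5041 + 2916 = 7957 ✓.
  Scale by k = 2: (2·71, 2·54) = (142, 108).
Step 4: Order so x ≤ y and verify: 108² + 142² = 11664 + 20164 = 31828 = n. ✓

n = 31828 = 108² + 142² (one valid representation with x ≤ y).


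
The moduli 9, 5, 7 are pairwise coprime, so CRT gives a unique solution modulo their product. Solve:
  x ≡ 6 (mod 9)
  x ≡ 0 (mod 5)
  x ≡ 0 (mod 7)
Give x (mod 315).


Moduli 9, 5, 7 are pairwise coprime; by CRT there is a unique solution modulo M = 9 · 5 · 7 = 315.
Solve pairwise, accumulating the modulus:
  Start with x ≡ 6 (mod 9).
  Combine with x ≡ 0 (mod 5): since gcd(9, 5) = 1, we get a unique residue mod 45.
    Write x = 6 + 9·t and substitute into x ≡ 0 (mod 5): 9·t ≡ 0 − 6 = -6 (mod 5).
    Reduce coefficients mod 5: 4·t ≡ 4 (mod 5).
    The inverse of 4 mod 5 is 4 (since 4·4 = 16 = 3·5 + 1), so t ≡ 4·4 = 16 ≡ 1 (mod 5).
    Then x = 6 + 9·1 = 15, valid modulo lcm(9, 5) = 45: x ≡ 15 (mod 45).
  Combine with x ≡ 0 (mod 7): since gcd(45, 7) = 1, we get a unique residue mod 315.
    Write x = 15 + 45·t and substitute into x ≡ 0 (mod 7): 45·t ≡ 0 − 15 = -15 (mod 7).
    Reduce coefficients mod 7: 3·t ≡ 6 (mod 7).
    The inverse of 3 mod 7 is 5 (since 3·5 = 15 = 2·7 + 1), so t ≡ 5·6 = 30 ≡ 2 (mod 7).
    Then x = 15 + 45·2 = 105, valid modulo lcm(45, 7) = 315: x ≡ 105 (mod 315).
Verify: 105 mod 9 = 6 ✓, 105 mod 5 = 0 ✓, 105 mod 7 = 0 ✓.

x ≡ 105 (mod 315).


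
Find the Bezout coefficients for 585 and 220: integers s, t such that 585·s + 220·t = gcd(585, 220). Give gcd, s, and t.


Euclidean algorithm on (585, 220) — divide until remainder is 0:
  585 = 2 · 220 + 145
  220 = 1 · 145 + 75
  145 = 1 · 75 + 70
  75 = 1 · 70 + 5
  70 = 14 · 5 + 0
gcd(585, 220) = 5.
Track Bezout coefficients alongside the remainders: start with r₀ = 585 = a·1 + b·0 (s = 1, t = 0) and r₁ = 220 = a·0 + b·1 (s = 0, t = 1); each new remainder r_{k+1} = r_{k-1} − q_k·r_k inherits s_{k+1} = s_{k-1} − q_k·s_k, t_{k+1} = t_{k-1} − q_k·t_k, so r_k = a·s_k + b·t_k at every step:
  q = 2: r = 145, s = 1 − 2·0 = 1, t = 0 − 2·1 = -2  (check: 585·1 + 220·(-2) = 145)
  q = 1: r = 75, s = 0 − 1·1 = -1, t = 1 − 1·(-2) = 3  (check: 585·(-1) + 220·3 = 75)
  q = 1: r = 70, s = 1 − 1·(-1) = 2, t = -2 − 1·3 = -5  (check: 585·2 + 220·(-5) = 70)
  q = 1: r = 5, s = -1 − 1·2 = -3, t = 3 − 1·(-5) = 8  (check: 585·(-3) + 220·8 = 5)
The row with r = 5 (the gcd) gives the Bezout coefficients s = -3, t = 8.
Result: 585 · (-3) + 220 · (8) = 5.

gcd(585, 220) = 5; s = -3, t = 8 (check: 585·(-3) + 220·8 = 5).


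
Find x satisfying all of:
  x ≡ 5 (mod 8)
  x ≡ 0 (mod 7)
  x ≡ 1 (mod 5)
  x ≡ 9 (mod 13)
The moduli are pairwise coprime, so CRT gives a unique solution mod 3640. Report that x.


Product of moduli M = 8 · 7 · 5 · 13 = 3640.
Merge one congruence at a time:
  Start: x ≡ 5 (mod 8).
  Combine with x ≡ 0 (mod 7); new modulus lcm = 56.
    Write x = 5 + 8·t and substitute into x ≡ 0 (mod 7): 8·t ≡ 0 − 5 = -5 (mod 7).
    Reduce coefficients mod 7: 1·t ≡ 2 (mod 7).
    So t ≡ 2 (mod 7).
    Then x = 5 + 8·2 = 21, valid modulo lcm(8, 7) = 56: x ≡ 21 (mod 56).
  Combine with x ≡ 1 (mod 5); new modulus lcm = 280.
    Write x = 21 + 56·t and substitute into x ≡ 1 (mod 5): 56·t ≡ 1 − 21 = -20 (mod 5).
    Reduce coefficients mod 5: 1·t ≡ 0 (mod 5).
    So t ≡ 0 (mod 5).
    Then x = 21 + 56·0 = 21, valid modulo lcm(56, 5) = 280: x ≡ 21 (mod 280).
  Combine with x ≡ 9 (mod 13); new modulus lcm = 3640.
    Write x = 21 + 280·t and substitute into x ≡ 9 (mod 13): 280·t ≡ 9 − 21 = -12 (mod 13).
    Reduce coefficients mod 13: 7·t ≡ 1 (mod 13).
    The inverse of 7 mod 13 is 2 (since 7·2 = 14 = 1·13 + 1), so t ≡ 2·1 = 2 ≡ 2 (mod 13).
    Then x = 21 + 280·2 = 581, valid modulo lcm(280, 13) = 3640: x ≡ 581 (mod 3640).
Verify against each original: 581 mod 8 = 5, 581 mod 7 = 0, 581 mod 5 = 1, 581 mod 13 = 9.

x ≡ 581 (mod 3640).


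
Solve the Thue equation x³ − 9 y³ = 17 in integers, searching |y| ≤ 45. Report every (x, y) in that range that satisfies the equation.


The equation is x³ - 9y³ = 17. For fixed y, x³ = 9·y³ + 17, so a solution requires the RHS to be a perfect cube.
Strategy: iterate y from -45 to 45, compute RHS = 9·y³ + 17, and check whether it is a (positive or negative) perfect cube.
Check small values of y:
  y = 0: RHS = 17 is not a perfect cube.
  y = 1: RHS = 26 is not a perfect cube.
  y = -1: RHS = 8 = (2)³ ⇒ x = 2 works.
  y = 2: RHS = 89 is not a perfect cube.
  y = -2: RHS = -55 is not a perfect cube.
  y = 3: RHS = 260 is not a perfect cube.
  y = -3: RHS = -226 is not a perfect cube.
Continuing, at y = -25: RHS = -140608 = (-52)³ ⇒ x = -52 works.
Searching the remaining y in |y| ≤ 45 finds no further solutions.
Collected solutions: (2, -1), (-52, -25).

Solutions (with |y| ≤ 45): (2, -1), (-52, -25).


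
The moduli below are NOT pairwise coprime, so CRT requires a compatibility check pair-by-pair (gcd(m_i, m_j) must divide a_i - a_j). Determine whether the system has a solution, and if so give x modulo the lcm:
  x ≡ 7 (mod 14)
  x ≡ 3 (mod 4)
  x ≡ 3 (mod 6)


Moduli 14, 4, 6 are not pairwise coprime, so CRT works modulo lcm(m_i) when all pairwise compatibility conditions hold.
Pairwise compatibility: gcd(m_i, m_j) must divide a_i - a_j for every pair.
Merge one congruence at a time:
  Start: x ≡ 7 (mod 14).
  Combine with x ≡ 3 (mod 4): gcd(14, 4) = 2; 3 - 7 = -4, which IS divisible by 2, so compatible.
    Write x = 7 + 14·t and substitute into x ≡ 3 (mod 4): 14·t ≡ 3 − 7 = -4 (mod 4).
    Divide the congruence (and modulus) by g = 2: 7·t ≡ -2 (mod 2).
    Reduce coefficients mod 2: 1·t ≡ 0 (mod 2).
    So t ≡ 0 (mod 2).
    Then x = 7 + 14·0 = 7, valid modulo lcm(14, 4) = 28: x ≡ 7 (mod 28).
  Combine with x ≡ 3 (mod 6): gcd(28, 6) = 2; 3 - 7 = -4, which IS divisible by 2, so compatible.
    Write x = 7 + 28·t and substitute into x ≡ 3 (mod 6): 28·t ≡ 3 − 7 = -4 (mod 6).
    Divide the congruence (and modulus) by g = 2: 14·t ≡ -2 (mod 3).
    Reduce coefficients mod 3: 2·t ≡ 1 (mod 3).
    The inverse of 2 mod 3 is 2 (since 2·2 = 4 = 1·3 + 1), so t ≡ 2·1 = 2 ≡ 2 (mod 3).
    Then x = 7 + 28·2 = 63, valid modulo lcm(28, 6) = 84: x ≡ 63 (mod 84).
Verify: 63 mod 14 = 7, 63 mod 4 = 3, 63 mod 6 = 3.

x ≡ 63 (mod 84).
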